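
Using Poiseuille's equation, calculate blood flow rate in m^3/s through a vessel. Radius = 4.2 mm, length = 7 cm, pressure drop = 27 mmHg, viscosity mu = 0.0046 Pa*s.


Q = pi*r^4*dP / (8*mu*L)
r = 0.0042 m, L = 0.07 m
dP = 27 mmHg = 3599.694 Pa
Q = 0.001366 m^3/s


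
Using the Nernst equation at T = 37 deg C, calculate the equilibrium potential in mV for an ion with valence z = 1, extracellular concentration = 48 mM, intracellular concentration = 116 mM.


E = (RT/(zF)) * ln(C_out/C_in)
T = 37 + 273.15 = 310.15 K
E = (8.314 * 310.15 / (1 * 96485)) * ln(48/116)
E = -23.58 mV


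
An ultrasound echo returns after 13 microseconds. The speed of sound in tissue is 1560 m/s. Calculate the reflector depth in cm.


depth = c * t / 2
t = 13 us = 1.3000e-05 s
depth = 1560 * 1.3000e-05 / 2
depth = 0.01014 m = 1.014 cm


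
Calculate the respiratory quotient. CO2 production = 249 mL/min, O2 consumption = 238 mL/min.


RQ = VCO2 / VO2
RQ = 249 / 238
RQ = 1.046


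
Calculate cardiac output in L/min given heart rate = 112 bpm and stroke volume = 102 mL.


CO = HR * SV
CO = 112 * 102 / 1000
CO = 11.42 L/min


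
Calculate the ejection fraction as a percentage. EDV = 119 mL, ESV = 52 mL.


SV = EDV - ESV = 119 - 52 = 67 mL
EF = SV/EDV * 100 = 67/119 * 100
EF = 56.3%


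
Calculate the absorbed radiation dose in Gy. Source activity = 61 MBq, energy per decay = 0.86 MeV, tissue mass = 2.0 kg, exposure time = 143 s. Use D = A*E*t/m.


A = 61 MBq = 6.1000e+07 Bq
E = 0.86 MeV = 1.37772e-13 J
D = A*E*t/m = 6.1000e+07*1.37772e-13*143/2.0
D = 6.0089e-04 Gy


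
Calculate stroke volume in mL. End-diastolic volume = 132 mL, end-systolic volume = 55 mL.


SV = EDV - ESV
SV = 132 - 55
SV = 77 mL


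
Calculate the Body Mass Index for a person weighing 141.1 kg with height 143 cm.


BMI = weight / height^2
height = 143 cm = 1.43 m
BMI = 141.1 / 1.43^2
BMI = 69 kg/m^2


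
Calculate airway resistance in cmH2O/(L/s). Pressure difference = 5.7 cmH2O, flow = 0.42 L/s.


R = dP / flow
R = 5.7 / 0.42
R = 13.57 cmH2O/(L/s)


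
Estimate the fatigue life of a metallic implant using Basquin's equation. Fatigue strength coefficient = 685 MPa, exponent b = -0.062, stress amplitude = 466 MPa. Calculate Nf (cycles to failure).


sigma_a = sigma_f' * (2Nf)^b
2Nf = (sigma_a/sigma_f')^(1/b)
2Nf = (466/685)^(1/-0.062)
2Nf = 499.41568
Nf = 249.7


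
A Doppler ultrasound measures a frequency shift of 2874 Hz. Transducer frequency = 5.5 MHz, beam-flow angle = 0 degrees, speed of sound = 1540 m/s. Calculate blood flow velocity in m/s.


v = fd * c / (2 * f0 * cos(theta))
v = 2874 * 1540 / (2 * 5.5000e+06 * cos(0))
v = 0.4024 m/s


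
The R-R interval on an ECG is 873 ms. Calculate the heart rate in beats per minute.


HR = 60 / RR_interval(s)
RR = 873 ms = 0.873 s
HR = 60 / 0.873 = 68.73 bpm


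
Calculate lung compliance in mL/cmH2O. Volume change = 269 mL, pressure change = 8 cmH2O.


C = dV / dP
C = 269 / 8
C = 33.62 mL/cmH2O


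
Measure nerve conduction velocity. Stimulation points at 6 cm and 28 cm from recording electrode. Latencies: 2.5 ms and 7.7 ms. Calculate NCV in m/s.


Distance = (28 - 6) / 100 = 0.22 m
dt = (7.7 - 2.5) / 1000 = 0.0052 s
NCV = dist / dt = 42.31 m/s


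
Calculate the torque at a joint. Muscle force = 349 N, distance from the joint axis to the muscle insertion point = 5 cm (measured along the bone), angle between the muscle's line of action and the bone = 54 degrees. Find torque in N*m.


Torque = F * d * sin(theta)   (moment arm = d*sin(theta))
d = 5 cm = 0.05 m
Torque = 349 * 0.05 * sin(54)
Torque = 14.12 N*m


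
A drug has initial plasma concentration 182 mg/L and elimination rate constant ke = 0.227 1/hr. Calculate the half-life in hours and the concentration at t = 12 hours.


t_half = ln(2) / ke = 0.693147 / 0.227 = 3.054 hr
C(t) = C0 * exp(-ke*t) = 182 * exp(-0.227*12)
C(12) = 11.94 mg/L


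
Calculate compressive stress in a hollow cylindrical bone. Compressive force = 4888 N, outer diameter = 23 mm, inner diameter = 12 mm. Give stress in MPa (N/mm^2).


A = pi*(r_o^2 - r_i^2)
r_o = 11.5 mm, r_i = 6 mm
A = 302.378 mm^2
sigma = F/A = 4888 / 302.378
sigma = 16.17 MPa


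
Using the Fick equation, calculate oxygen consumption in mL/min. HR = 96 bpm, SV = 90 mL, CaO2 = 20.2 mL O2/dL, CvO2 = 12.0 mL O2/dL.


CO = HR*SV = 96*90/1000 = 8.64 L/min
a-v O2 diff = 20.2 - 12.0 = 8.2 mL/dL
VO2 = CO * (CaO2-CvO2) * 10 dL/L
VO2 = 8.64 * 8.2 * 10
VO2 = 708.5 mL/min


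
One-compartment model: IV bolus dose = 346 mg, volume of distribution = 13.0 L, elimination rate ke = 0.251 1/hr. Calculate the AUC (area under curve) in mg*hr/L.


C0 = Dose/Vd = 346/13.0 = 26.6154 mg/L
AUC = C0/ke = 26.6154/0.251
AUC = 106 mg*hr/L


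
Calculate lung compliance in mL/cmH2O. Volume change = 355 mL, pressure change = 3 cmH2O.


C = dV / dP
C = 355 / 3
C = 118.3 mL/cmH2O


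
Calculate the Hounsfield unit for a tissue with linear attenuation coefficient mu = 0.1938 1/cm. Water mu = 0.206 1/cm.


HU = ((mu_tissue - mu_water) / mu_water) * 1000
HU = ((0.1938 - 0.206) / 0.206) * 1000
HU = -59.22


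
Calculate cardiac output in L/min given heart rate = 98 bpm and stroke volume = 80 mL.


CO = HR * SV
CO = 98 * 80 / 1000
CO = 7.84 L/min


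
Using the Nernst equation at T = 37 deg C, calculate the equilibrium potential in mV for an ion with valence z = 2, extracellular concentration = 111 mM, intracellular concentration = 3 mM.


E = (RT/(zF)) * ln(C_out/C_in)
T = 37 + 273.15 = 310.15 K
E = (8.314 * 310.15 / (2 * 96485)) * ln(111/3)
E = 48.25 mV


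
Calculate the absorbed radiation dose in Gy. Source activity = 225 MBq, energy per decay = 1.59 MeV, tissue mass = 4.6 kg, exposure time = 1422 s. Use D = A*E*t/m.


A = 225 MBq = 2.2500e+08 Bq
E = 1.59 MeV = 2.54718e-13 J
D = A*E*t/m = 2.2500e+08*2.54718e-13*1422/4.6
D = 0.01772 Gy


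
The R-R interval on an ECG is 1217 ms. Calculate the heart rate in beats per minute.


HR = 60 / RR_interval(s)
RR = 1217 ms = 1.217 s
HR = 60 / 1.217 = 49.3 bpm


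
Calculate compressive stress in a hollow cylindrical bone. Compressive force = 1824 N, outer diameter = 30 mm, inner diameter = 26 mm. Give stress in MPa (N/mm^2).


A = pi*(r_o^2 - r_i^2)
r_o = 15 mm, r_i = 13 mm
A = 175.929 mm^2
sigma = F/A = 1824 / 175.929
sigma = 10.37 MPa


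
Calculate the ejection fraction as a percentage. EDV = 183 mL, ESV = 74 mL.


SV = EDV - ESV = 183 - 74 = 109 mL
EF = SV/EDV * 100 = 109/183 * 100
EF = 59.56%


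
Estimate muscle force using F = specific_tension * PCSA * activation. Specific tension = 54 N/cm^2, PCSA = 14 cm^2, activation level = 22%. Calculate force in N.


F = sigma * PCSA * activation
F = 54 * 14 * 0.22
F = 166.3 N


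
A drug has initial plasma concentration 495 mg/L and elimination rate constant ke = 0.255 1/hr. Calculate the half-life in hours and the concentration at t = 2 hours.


t_half = ln(2) / ke = 0.693147 / 0.255 = 2.718 hr
C(t) = C0 * exp(-ke*t) = 495 * exp(-0.255*2)
C(2) = 297.2 mg/L


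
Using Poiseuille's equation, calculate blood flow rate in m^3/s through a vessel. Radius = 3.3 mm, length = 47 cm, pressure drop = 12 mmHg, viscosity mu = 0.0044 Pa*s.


Q = pi*r^4*dP / (8*mu*L)
r = 0.0033 m, L = 0.47 m
dP = 12 mmHg = 1599.864 Pa
Q = 3.6029e-05 m^3/s


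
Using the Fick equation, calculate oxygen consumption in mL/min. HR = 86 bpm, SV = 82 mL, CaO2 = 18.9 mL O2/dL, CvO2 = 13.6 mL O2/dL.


CO = HR*SV = 86*82/1000 = 7.052 L/min
a-v O2 diff = 18.9 - 13.6 = 5.3 mL/dL
VO2 = CO * (CaO2-CvO2) * 10 dL/L
VO2 = 7.052 * 5.3 * 10
VO2 = 373.8 mL/min


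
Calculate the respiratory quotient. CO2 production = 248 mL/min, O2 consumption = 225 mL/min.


RQ = VCO2 / VO2
RQ = 248 / 225
RQ = 1.102


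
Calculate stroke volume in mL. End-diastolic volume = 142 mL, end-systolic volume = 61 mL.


SV = EDV - ESV
SV = 142 - 61
SV = 81 mL


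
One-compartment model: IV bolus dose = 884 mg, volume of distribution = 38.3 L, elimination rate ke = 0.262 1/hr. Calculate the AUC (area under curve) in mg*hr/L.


C0 = Dose/Vd = 884/38.3 = 23.0809 mg/L
AUC = C0/ke = 23.0809/0.262
AUC = 88.1 mg*hr/L


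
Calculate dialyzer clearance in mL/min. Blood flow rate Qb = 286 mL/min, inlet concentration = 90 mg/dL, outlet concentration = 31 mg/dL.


K = Qb * (Cb_in - Cb_out) / Cb_in
K = 286 * (90 - 31) / 90
K = 187.5 mL/min


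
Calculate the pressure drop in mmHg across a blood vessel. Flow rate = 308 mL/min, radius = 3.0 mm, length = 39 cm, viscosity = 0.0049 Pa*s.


dP = 8*mu*L*Q / (pi*r^4)
Q = 308 mL/min = 5.13333e-06 m^3/s
dP = 308.4 Pa = 308.4 / 133.322 mmHg = 2.313 mmHg


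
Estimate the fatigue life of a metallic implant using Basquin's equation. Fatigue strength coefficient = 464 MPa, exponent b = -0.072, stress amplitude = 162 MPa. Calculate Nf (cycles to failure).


sigma_a = sigma_f' * (2Nf)^b
2Nf = (sigma_a/sigma_f')^(1/b)
2Nf = (162/464)^(1/-0.072)
2Nf = 2224658.8
Nf = 1.1123e+06


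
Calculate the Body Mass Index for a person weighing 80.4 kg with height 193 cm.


BMI = weight / height^2
height = 193 cm = 1.93 m
BMI = 80.4 / 1.93^2
BMI = 21.58 kg/m^2


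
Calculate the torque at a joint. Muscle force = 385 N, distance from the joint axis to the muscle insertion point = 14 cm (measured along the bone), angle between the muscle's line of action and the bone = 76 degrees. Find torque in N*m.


Torque = F * d * sin(theta)   (moment arm = d*sin(theta))
d = 14 cm = 0.14 m
Torque = 385 * 0.14 * sin(76)
Torque = 52.3 N*m


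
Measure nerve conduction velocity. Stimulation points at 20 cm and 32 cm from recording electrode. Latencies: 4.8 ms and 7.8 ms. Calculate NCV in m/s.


Distance = (32 - 20) / 100 = 0.12 m
dt = (7.8 - 4.8) / 1000 = 0.003 s
NCV = dist / dt = 40 m/s


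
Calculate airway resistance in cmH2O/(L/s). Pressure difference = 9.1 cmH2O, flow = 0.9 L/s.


R = dP / flow
R = 9.1 / 0.9
R = 10.11 cmH2O/(L/s)


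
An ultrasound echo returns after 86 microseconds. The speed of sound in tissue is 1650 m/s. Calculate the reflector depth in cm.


depth = c * t / 2
t = 86 us = 8.6000e-05 s
depth = 1650 * 8.6000e-05 / 2
depth = 0.07095 m = 7.095 cm


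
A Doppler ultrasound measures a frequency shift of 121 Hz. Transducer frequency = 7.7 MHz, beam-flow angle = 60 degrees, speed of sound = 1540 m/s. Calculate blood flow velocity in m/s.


v = fd * c / (2 * f0 * cos(theta))
v = 121 * 1540 / (2 * 7.7000e+06 * cos(60))
v = 0.0242 m/s


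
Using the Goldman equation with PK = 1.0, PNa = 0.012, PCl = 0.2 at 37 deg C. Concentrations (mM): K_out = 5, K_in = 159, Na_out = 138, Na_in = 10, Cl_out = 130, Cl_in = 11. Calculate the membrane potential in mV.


Vm = (RT/F)*ln((PK*Ko + PNa*Nao + PCl*Cli)/(PK*Ki + PNa*Nai + PCl*Clo))
Numer = 8.856, Denom = 185.12
Vm = -81.24 mV


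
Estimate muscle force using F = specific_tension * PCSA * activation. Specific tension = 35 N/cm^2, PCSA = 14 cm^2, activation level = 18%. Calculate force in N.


F = sigma * PCSA * activation
F = 35 * 14 * 0.18
F = 88.2 N


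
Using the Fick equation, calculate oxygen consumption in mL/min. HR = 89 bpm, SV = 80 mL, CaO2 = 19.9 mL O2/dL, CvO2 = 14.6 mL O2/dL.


CO = HR*SV = 89*80/1000 = 7.12 L/min
a-v O2 diff = 19.9 - 14.6 = 5.3 mL/dL
VO2 = CO * (CaO2-CvO2) * 10 dL/L
VO2 = 7.12 * 5.3 * 10
VO2 = 377.4 mL/min


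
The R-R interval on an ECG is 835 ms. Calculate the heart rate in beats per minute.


HR = 60 / RR_interval(s)
RR = 835 ms = 0.835 s
HR = 60 / 0.835 = 71.86 bpm


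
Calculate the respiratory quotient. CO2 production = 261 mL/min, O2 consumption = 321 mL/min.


RQ = VCO2 / VO2
RQ = 261 / 321
RQ = 0.8131


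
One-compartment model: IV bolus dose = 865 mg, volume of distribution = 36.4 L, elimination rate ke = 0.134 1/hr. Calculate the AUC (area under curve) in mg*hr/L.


C0 = Dose/Vd = 865/36.4 = 23.7637 mg/L
AUC = C0/ke = 23.7637/0.134
AUC = 177.3 mg*hr/L


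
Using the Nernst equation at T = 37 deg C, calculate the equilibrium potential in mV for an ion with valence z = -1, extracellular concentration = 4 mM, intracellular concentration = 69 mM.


E = (RT/(zF)) * ln(C_out/C_in)
T = 37 + 273.15 = 310.15 K
E = (8.314 * 310.15 / (-1 * 96485)) * ln(4/69)
E = 76.11 mV


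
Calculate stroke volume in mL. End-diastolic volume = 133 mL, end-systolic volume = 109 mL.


SV = EDV - ESV
SV = 133 - 109
SV = 24 mL


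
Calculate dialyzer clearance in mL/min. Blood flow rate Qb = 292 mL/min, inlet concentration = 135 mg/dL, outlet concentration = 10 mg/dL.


K = Qb * (Cb_in - Cb_out) / Cb_in
K = 292 * (135 - 10) / 135
K = 270.4 mL/min


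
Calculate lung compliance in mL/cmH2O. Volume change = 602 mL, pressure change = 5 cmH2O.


C = dV / dP
C = 602 / 5
C = 120.4 mL/cmH2O


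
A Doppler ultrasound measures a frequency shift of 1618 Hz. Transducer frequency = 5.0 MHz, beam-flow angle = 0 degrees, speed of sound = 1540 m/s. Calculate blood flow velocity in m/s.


v = fd * c / (2 * f0 * cos(theta))
v = 1618 * 1540 / (2 * 5.0000e+06 * cos(0))
v = 0.2492 m/s


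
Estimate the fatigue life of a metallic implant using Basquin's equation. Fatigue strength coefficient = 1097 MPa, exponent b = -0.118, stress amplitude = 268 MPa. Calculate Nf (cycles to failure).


sigma_a = sigma_f' * (2Nf)^b
2Nf = (sigma_a/sigma_f')^(1/b)
2Nf = (268/1097)^(1/-0.118)
2Nf = 153832.97
Nf = 7.692e+04


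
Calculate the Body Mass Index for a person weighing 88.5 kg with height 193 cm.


BMI = weight / height^2
height = 193 cm = 1.93 m
BMI = 88.5 / 1.93^2
BMI = 23.76 kg/m^2


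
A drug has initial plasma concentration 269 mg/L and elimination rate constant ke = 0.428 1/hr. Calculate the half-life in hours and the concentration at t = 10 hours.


t_half = ln(2) / ke = 0.693147 / 0.428 = 1.62 hr
C(t) = C0 * exp(-ke*t) = 269 * exp(-0.428*10)
C(10) = 3.724 mg/L


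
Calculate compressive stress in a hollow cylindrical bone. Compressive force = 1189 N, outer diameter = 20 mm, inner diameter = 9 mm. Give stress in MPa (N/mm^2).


A = pi*(r_o^2 - r_i^2)
r_o = 10 mm, r_i = 4.5 mm
A = 250.542 mm^2
sigma = F/A = 1189 / 250.542
sigma = 4.746 MPa


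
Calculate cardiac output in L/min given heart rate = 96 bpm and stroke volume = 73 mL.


CO = HR * SV
CO = 96 * 73 / 1000
CO = 7.008 L/min


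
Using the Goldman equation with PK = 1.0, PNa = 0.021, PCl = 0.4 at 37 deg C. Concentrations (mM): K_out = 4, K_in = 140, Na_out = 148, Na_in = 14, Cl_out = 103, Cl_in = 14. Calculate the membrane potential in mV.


Vm = (RT/F)*ln((PK*Ko + PNa*Nao + PCl*Cli)/(PK*Ki + PNa*Nai + PCl*Clo))
Numer = 12.708, Denom = 181.494
Vm = -71.06 mV


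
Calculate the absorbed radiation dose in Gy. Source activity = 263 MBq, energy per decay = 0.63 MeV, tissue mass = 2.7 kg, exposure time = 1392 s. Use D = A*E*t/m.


A = 263 MBq = 2.6300e+08 Bq
E = 0.63 MeV = 1.00926e-13 J
D = A*E*t/m = 2.6300e+08*1.00926e-13*1392/2.7
D = 0.01368 Gy


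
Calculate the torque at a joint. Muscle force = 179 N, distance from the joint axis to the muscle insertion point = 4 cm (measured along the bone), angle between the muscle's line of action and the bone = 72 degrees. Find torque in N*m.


Torque = F * d * sin(theta)   (moment arm = d*sin(theta))
d = 4 cm = 0.04 m
Torque = 179 * 0.04 * sin(72)
Torque = 6.81 N*m


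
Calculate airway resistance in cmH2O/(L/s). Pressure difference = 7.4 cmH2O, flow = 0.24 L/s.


R = dP / flow
R = 7.4 / 0.24
R = 30.83 cmH2O/(L/s)


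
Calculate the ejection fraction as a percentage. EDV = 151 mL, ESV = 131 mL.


SV = EDV - ESV = 151 - 131 = 20 mL
EF = SV/EDV * 100 = 20/151 * 100
EF = 13.25%


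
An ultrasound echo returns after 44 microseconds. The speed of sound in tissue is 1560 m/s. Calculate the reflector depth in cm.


depth = c * t / 2
t = 44 us = 4.4000e-05 s
depth = 1560 * 4.4000e-05 / 2
depth = 0.03432 m = 3.432 cm


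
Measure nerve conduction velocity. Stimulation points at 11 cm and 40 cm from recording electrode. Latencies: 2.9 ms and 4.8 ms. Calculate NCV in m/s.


Distance = (40 - 11) / 100 = 0.29 m
dt = (4.8 - 2.9) / 1000 = 0.0019 s
NCV = dist / dt = 152.6 m/s


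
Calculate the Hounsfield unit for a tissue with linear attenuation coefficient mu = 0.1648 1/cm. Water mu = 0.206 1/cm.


HU = ((mu_tissue - mu_water) / mu_water) * 1000
HU = ((0.1648 - 0.206) / 0.206) * 1000
HU = -200


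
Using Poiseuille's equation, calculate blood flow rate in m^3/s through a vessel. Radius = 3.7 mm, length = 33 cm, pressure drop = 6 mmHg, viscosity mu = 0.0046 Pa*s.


Q = pi*r^4*dP / (8*mu*L)
r = 0.0037 m, L = 0.33 m
dP = 6 mmHg = 799.932 Pa
Q = 3.8784e-05 m^3/s


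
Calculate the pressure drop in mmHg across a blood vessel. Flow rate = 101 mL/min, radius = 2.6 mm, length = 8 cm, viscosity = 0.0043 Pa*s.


dP = 8*mu*L*Q / (pi*r^4)
Q = 101 mL/min = 1.68333e-06 m^3/s
dP = 32.2682 Pa = 32.2682 / 133.322 mmHg = 0.242 mmHg


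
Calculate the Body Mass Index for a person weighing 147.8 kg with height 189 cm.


BMI = weight / height^2
height = 189 cm = 1.89 m
BMI = 147.8 / 1.89^2
BMI = 41.38 kg/m^2


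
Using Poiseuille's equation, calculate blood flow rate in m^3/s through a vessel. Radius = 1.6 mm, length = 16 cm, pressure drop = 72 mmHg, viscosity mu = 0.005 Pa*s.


Q = pi*r^4*dP / (8*mu*L)
r = 0.0016 m, L = 0.16 m
dP = 72 mmHg = 9599.184 Pa
Q = 3.0880e-05 m^3/s


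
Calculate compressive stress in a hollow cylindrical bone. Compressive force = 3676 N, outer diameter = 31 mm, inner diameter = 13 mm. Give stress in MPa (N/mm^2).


A = pi*(r_o^2 - r_i^2)
r_o = 15.5 mm, r_i = 6.5 mm
A = 622.035 mm^2
sigma = F/A = 3676 / 622.035
sigma = 5.91 MPa


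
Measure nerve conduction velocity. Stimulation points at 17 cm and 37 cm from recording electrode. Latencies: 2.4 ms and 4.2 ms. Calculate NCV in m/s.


Distance = (37 - 17) / 100 = 0.2 m
dt = (4.2 - 2.4) / 1000 = 0.0018 s
NCV = dist / dt = 111.1 m/s


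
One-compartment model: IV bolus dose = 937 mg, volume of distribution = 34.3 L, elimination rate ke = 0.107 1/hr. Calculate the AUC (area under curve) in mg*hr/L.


C0 = Dose/Vd = 937/34.3 = 27.3178 mg/L
AUC = C0/ke = 27.3178/0.107
AUC = 255.3 mg*hr/L


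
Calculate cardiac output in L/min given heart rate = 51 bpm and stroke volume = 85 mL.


CO = HR * SV
CO = 51 * 85 / 1000
CO = 4.335 L/min


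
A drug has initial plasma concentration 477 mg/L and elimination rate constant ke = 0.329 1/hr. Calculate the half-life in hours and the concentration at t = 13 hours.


t_half = ln(2) / ke = 0.693147 / 0.329 = 2.107 hr
C(t) = C0 * exp(-ke*t) = 477 * exp(-0.329*13)
C(13) = 6.623 mg/L


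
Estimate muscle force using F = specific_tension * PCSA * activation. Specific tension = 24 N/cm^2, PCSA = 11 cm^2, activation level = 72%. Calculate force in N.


F = sigma * PCSA * activation
F = 24 * 11 * 0.72
F = 190.1 N


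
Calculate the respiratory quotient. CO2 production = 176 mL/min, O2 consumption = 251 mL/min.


RQ = VCO2 / VO2
RQ = 176 / 251
RQ = 0.7012


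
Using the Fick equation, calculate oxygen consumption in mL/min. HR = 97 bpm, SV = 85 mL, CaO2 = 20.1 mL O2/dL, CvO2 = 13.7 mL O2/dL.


CO = HR*SV = 97*85/1000 = 8.245 L/min
a-v O2 diff = 20.1 - 13.7 = 6.4 mL/dL
VO2 = CO * (CaO2-CvO2) * 10 dL/L
VO2 = 8.245 * 6.4 * 10
VO2 = 527.7 mL/min


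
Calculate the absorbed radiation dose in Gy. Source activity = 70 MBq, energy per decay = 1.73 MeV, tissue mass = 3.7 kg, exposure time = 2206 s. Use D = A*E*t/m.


A = 70 MBq = 7.0000e+07 Bq
E = 1.73 MeV = 2.77146e-13 J
D = A*E*t/m = 7.0000e+07*2.77146e-13*2206/3.7
D = 0.01157 Gy


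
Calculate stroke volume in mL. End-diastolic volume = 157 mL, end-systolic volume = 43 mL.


SV = EDV - ESV
SV = 157 - 43
SV = 114 mL


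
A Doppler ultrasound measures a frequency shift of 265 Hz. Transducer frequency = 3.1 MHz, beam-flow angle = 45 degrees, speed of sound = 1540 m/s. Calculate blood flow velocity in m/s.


v = fd * c / (2 * f0 * cos(theta))
v = 265 * 1540 / (2 * 3.1000e+06 * cos(45))
v = 0.09309 m/s


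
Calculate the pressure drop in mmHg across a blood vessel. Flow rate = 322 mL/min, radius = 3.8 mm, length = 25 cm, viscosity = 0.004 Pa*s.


dP = 8*mu*L*Q / (pi*r^4)
Q = 322 mL/min = 5.36667e-06 m^3/s
dP = 65.5406 Pa = 65.5406 / 133.322 mmHg = 0.4916 mmHg


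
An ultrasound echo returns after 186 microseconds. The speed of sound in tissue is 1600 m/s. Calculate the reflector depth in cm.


depth = c * t / 2
t = 186 us = 1.8600e-04 s
depth = 1600 * 1.8600e-04 / 2
depth = 0.1488 m = 14.88 cm


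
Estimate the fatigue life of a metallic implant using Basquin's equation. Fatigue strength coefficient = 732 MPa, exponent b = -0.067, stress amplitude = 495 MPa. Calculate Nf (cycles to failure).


sigma_a = sigma_f' * (2Nf)^b
2Nf = (sigma_a/sigma_f')^(1/b)
2Nf = (495/732)^(1/-0.067)
2Nf = 343.48572
Nf = 171.7


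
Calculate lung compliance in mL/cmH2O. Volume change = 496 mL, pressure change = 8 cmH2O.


C = dV / dP
C = 496 / 8
C = 62 mL/cmH2O


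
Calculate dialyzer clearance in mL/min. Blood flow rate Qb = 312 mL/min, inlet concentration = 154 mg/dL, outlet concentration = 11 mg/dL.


K = Qb * (Cb_in - Cb_out) / Cb_in
K = 312 * (154 - 11) / 154
K = 289.7 mL/min


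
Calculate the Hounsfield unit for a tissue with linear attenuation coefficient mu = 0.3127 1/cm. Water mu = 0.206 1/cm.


HU = ((mu_tissue - mu_water) / mu_water) * 1000
HU = ((0.3127 - 0.206) / 0.206) * 1000
HU = 518


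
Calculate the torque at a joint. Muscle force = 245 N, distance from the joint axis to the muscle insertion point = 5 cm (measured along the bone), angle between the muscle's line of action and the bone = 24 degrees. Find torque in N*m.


Torque = F * d * sin(theta)   (moment arm = d*sin(theta))
d = 5 cm = 0.05 m
Torque = 245 * 0.05 * sin(24)
Torque = 4.983 N*m


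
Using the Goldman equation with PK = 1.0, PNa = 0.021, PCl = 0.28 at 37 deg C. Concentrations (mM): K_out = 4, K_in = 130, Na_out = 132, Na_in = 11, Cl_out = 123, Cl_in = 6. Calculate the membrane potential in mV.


Vm = (RT/F)*ln((PK*Ko + PNa*Nao + PCl*Cli)/(PK*Ki + PNa*Nai + PCl*Clo))
Numer = 8.452, Denom = 164.671
Vm = -79.36 mV


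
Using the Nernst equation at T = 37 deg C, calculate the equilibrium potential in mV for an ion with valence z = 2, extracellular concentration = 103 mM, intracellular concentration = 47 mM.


E = (RT/(zF)) * ln(C_out/C_in)
T = 37 + 273.15 = 310.15 K
E = (8.314 * 310.15 / (2 * 96485)) * ln(103/47)
E = 10.48 mV


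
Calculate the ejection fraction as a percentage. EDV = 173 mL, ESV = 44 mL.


SV = EDV - ESV = 173 - 44 = 129 mL
EF = SV/EDV * 100 = 129/173 * 100
EF = 74.57%


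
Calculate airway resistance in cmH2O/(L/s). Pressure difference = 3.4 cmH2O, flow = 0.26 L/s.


R = dP / flow
R = 3.4 / 0.26
R = 13.08 cmH2O/(L/s)


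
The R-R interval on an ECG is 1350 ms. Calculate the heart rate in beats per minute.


HR = 60 / RR_interval(s)
RR = 1350 ms = 1.35 s
HR = 60 / 1.35 = 44.44 bpm


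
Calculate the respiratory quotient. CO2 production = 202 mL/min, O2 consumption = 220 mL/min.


RQ = VCO2 / VO2
RQ = 202 / 220
RQ = 0.9182


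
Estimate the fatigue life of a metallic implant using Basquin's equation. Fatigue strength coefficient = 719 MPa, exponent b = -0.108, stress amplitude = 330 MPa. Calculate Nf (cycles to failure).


sigma_a = sigma_f' * (2Nf)^b
2Nf = (sigma_a/sigma_f')^(1/b)
2Nf = (330/719)^(1/-0.108)
2Nf = 1354.0039
Nf = 677


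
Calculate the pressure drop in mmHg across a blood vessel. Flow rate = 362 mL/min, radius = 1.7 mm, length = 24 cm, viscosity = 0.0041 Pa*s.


dP = 8*mu*L*Q / (pi*r^4)
Q = 362 mL/min = 6.03333e-06 m^3/s
dP = 1810.08 Pa = 1810.08 / 133.322 mmHg = 13.58 mmHg


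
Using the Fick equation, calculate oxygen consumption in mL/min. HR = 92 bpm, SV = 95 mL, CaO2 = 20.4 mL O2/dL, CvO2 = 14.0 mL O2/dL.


CO = HR*SV = 92*95/1000 = 8.74 L/min
a-v O2 diff = 20.4 - 14.0 = 6.4 mL/dL
VO2 = CO * (CaO2-CvO2) * 10 dL/L
VO2 = 8.74 * 6.4 * 10
VO2 = 559.4 mL/min


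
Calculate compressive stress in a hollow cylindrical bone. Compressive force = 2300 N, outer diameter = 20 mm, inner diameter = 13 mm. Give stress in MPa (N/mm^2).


A = pi*(r_o^2 - r_i^2)
r_o = 10 mm, r_i = 6.5 mm
A = 181.427 mm^2
sigma = F/A = 2300 / 181.427
sigma = 12.68 MPa


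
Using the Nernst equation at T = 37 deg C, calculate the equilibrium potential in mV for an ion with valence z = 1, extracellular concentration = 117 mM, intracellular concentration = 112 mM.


E = (RT/(zF)) * ln(C_out/C_in)
T = 37 + 273.15 = 310.15 K
E = (8.314 * 310.15 / (1 * 96485)) * ln(117/112)
E = 1.167 mV


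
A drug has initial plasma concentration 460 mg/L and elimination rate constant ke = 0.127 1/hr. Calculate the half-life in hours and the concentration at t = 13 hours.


t_half = ln(2) / ke = 0.693147 / 0.127 = 5.458 hr
C(t) = C0 * exp(-ke*t) = 460 * exp(-0.127*13)
C(13) = 88.25 mg/L


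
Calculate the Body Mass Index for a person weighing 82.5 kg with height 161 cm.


BMI = weight / height^2
height = 161 cm = 1.61 m
BMI = 82.5 / 1.61^2
BMI = 31.83 kg/m^2


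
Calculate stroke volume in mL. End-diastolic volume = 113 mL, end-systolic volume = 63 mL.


SV = EDV - ESV
SV = 113 - 63
SV = 50 mL


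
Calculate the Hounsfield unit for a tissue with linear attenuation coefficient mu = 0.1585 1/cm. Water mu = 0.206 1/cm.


HU = ((mu_tissue - mu_water) / mu_water) * 1000
HU = ((0.1585 - 0.206) / 0.206) * 1000
HU = -230.6


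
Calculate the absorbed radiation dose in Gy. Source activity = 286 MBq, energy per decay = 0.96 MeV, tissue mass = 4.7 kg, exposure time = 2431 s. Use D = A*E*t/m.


A = 286 MBq = 2.8600e+08 Bq
E = 0.96 MeV = 1.53792e-13 J
D = A*E*t/m = 2.8600e+08*1.53792e-13*2431/4.7
D = 0.02275 Gy


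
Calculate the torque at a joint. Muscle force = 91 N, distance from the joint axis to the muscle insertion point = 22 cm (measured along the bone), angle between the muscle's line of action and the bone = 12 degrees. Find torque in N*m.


Torque = F * d * sin(theta)   (moment arm = d*sin(theta))
d = 22 cm = 0.22 m
Torque = 91 * 0.22 * sin(12)
Torque = 4.162 N*m


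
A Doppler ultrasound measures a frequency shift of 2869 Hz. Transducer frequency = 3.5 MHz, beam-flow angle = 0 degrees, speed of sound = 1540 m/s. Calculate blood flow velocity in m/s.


v = fd * c / (2 * f0 * cos(theta))
v = 2869 * 1540 / (2 * 3.5000e+06 * cos(0))
v = 0.6312 m/s


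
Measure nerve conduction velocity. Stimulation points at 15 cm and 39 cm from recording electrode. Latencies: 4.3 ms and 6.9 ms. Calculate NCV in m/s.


Distance = (39 - 15) / 100 = 0.24 m
dt = (6.9 - 4.3) / 1000 = 0.0026 s
NCV = dist / dt = 92.31 m/s


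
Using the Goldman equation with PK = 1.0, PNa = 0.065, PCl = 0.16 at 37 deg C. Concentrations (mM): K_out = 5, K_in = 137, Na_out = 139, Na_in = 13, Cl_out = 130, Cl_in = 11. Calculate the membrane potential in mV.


Vm = (RT/F)*ln((PK*Ko + PNa*Nao + PCl*Cli)/(PK*Ki + PNa*Nai + PCl*Clo))
Numer = 15.795, Denom = 158.645
Vm = -61.65 mV


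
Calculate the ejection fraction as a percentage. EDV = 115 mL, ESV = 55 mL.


SV = EDV - ESV = 115 - 55 = 60 mL
EF = SV/EDV * 100 = 60/115 * 100
EF = 52.17%


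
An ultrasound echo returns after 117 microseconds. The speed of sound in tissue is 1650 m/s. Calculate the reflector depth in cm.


depth = c * t / 2
t = 117 us = 1.1700e-04 s
depth = 1650 * 1.1700e-04 / 2
depth = 0.096525 m = 9.6525 cm


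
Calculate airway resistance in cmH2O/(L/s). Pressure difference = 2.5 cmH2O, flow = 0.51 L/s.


R = dP / flow
R = 2.5 / 0.51
R = 4.902 cmH2O/(L/s)


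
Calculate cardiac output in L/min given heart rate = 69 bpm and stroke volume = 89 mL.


CO = HR * SV
CO = 69 * 89 / 1000
CO = 6.141 L/min


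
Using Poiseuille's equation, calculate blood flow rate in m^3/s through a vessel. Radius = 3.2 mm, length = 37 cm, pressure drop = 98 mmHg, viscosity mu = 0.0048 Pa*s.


Q = pi*r^4*dP / (8*mu*L)
r = 0.0032 m, L = 0.37 m
dP = 98 mmHg = 13065.556 Pa
Q = 3.0293e-04 m^3/s


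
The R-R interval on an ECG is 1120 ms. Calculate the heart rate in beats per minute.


HR = 60 / RR_interval(s)
RR = 1120 ms = 1.12 s
HR = 60 / 1.12 = 53.57 bpm


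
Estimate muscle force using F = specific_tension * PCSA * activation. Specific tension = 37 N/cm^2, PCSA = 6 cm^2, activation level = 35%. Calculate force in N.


F = sigma * PCSA * activation
F = 37 * 6 * 0.35
F = 77.7 N


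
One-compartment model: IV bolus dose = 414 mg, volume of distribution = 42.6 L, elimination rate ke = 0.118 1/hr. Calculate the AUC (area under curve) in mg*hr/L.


C0 = Dose/Vd = 414/42.6 = 9.71831 mg/L
AUC = C0/ke = 9.71831/0.118
AUC = 82.36 mg*hr/L


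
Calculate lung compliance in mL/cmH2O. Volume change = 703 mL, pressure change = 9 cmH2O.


C = dV / dP
C = 703 / 9
C = 78.11 mL/cmH2O


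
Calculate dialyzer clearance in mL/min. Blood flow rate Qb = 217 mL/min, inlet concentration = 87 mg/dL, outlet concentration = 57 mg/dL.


K = Qb * (Cb_in - Cb_out) / Cb_in
K = 217 * (87 - 57) / 87
K = 74.83 mL/min


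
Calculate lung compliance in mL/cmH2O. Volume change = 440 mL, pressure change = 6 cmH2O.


C = dV / dP
C = 440 / 6
C = 73.33 mL/cmH2O


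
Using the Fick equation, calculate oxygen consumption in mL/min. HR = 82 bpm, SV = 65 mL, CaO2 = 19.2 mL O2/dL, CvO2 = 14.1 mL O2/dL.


CO = HR*SV = 82*65/1000 = 5.33 L/min
a-v O2 diff = 19.2 - 14.1 = 5.1 mL/dL
VO2 = CO * (CaO2-CvO2) * 10 dL/L
VO2 = 5.33 * 5.1 * 10
VO2 = 271.8 mL/min


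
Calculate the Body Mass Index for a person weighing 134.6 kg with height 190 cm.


BMI = weight / height^2
height = 190 cm = 1.9 m
BMI = 134.6 / 1.9^2
BMI = 37.29 kg/m^2


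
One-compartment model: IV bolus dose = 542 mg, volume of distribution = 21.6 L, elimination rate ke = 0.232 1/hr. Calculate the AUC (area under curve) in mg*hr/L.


C0 = Dose/Vd = 542/21.6 = 25.0926 mg/L
AUC = C0/ke = 25.0926/0.232
AUC = 108.2 mg*hr/L


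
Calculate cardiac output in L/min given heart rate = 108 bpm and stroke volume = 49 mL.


CO = HR * SV
CO = 108 * 49 / 1000
CO = 5.292 L/min


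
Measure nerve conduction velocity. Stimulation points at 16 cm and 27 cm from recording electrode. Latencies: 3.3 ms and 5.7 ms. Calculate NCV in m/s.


Distance = (27 - 16) / 100 = 0.11 m
dt = (5.7 - 3.3) / 1000 = 0.0024 s
NCV = dist / dt = 45.83 m/s


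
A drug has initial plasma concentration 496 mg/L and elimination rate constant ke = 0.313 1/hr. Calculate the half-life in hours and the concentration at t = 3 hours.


t_half = ln(2) / ke = 0.693147 / 0.313 = 2.215 hr
C(t) = C0 * exp(-ke*t) = 496 * exp(-0.313*3)
C(3) = 193.9 mg/L


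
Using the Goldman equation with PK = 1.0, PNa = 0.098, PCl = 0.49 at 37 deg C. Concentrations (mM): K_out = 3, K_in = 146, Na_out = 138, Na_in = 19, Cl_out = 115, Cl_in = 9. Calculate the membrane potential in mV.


Vm = (RT/F)*ln((PK*Ko + PNa*Nao + PCl*Cli)/(PK*Ki + PNa*Nai + PCl*Clo))
Numer = 20.934, Denom = 204.212
Vm = -60.87 mV


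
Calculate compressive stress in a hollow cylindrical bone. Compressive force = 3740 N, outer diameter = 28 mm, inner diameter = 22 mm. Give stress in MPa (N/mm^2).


A = pi*(r_o^2 - r_i^2)
r_o = 14 mm, r_i = 11 mm
A = 235.619 mm^2
sigma = F/A = 3740 / 235.619
sigma = 15.87 MPa


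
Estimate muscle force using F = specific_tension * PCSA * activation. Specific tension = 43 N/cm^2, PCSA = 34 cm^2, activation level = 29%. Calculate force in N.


F = sigma * PCSA * activation
F = 43 * 34 * 0.29
F = 424 N


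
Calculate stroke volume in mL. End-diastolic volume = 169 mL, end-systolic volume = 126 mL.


SV = EDV - ESV
SV = 169 - 126
SV = 43 mL


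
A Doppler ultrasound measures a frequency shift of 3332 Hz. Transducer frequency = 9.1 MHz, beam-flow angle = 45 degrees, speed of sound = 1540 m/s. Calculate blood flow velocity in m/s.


v = fd * c / (2 * f0 * cos(theta))
v = 3332 * 1540 / (2 * 9.1000e+06 * cos(45))
v = 0.3987 m/s


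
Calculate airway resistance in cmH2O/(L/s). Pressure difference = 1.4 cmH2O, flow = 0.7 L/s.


R = dP / flow
R = 1.4 / 0.7
R = 2 cmH2O/(L/s)


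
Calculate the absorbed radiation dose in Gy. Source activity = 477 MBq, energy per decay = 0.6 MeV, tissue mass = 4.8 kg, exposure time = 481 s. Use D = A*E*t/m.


A = 477 MBq = 4.7700e+08 Bq
E = 0.6 MeV = 9.612e-14 J
D = A*E*t/m = 4.7700e+08*9.612e-14*481/4.8
D = 0.004594 Gy


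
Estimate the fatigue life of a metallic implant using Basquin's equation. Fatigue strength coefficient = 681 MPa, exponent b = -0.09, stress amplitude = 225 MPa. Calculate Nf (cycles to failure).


sigma_a = sigma_f' * (2Nf)^b
2Nf = (sigma_a/sigma_f')^(1/b)
2Nf = (225/681)^(1/-0.09)
2Nf = 220826.43
Nf = 1.104e+05


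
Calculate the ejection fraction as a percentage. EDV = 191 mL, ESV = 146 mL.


SV = EDV - ESV = 191 - 146 = 45 mL
EF = SV/EDV * 100 = 45/191 * 100
EF = 23.56%


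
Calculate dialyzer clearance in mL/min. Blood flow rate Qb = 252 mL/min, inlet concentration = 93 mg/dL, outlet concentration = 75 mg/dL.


K = Qb * (Cb_in - Cb_out) / Cb_in
K = 252 * (93 - 75) / 93
K = 48.77 mL/min


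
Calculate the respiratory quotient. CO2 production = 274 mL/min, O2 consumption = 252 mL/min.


RQ = VCO2 / VO2
RQ = 274 / 252
RQ = 1.087


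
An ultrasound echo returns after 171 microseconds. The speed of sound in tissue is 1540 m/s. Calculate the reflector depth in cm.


depth = c * t / 2
t = 171 us = 1.7100e-04 s
depth = 1540 * 1.7100e-04 / 2
depth = 0.13167 m = 13.167 cm


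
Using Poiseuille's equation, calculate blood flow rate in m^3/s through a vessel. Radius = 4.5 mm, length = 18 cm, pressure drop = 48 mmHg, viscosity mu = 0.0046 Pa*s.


Q = pi*r^4*dP / (8*mu*L)
r = 0.0045 m, L = 0.18 m
dP = 48 mmHg = 6399.456 Pa
Q = 0.001245 m^3/s


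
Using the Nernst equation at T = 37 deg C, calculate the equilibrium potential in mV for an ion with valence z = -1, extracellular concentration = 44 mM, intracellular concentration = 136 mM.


E = (RT/(zF)) * ln(C_out/C_in)
T = 37 + 273.15 = 310.15 K
E = (8.314 * 310.15 / (-1 * 96485)) * ln(44/136)
E = 30.16 mV


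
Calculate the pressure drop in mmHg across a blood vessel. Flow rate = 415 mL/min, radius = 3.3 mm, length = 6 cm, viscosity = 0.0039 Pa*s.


dP = 8*mu*L*Q / (pi*r^4)
Q = 415 mL/min = 6.91667e-06 m^3/s
dP = 34.7534 Pa = 34.7534 / 133.322 mmHg = 0.2607 mmHg


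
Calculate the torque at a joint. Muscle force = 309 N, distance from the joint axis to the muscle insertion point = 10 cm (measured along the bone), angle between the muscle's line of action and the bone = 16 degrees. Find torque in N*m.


Torque = F * d * sin(theta)   (moment arm = d*sin(theta))
d = 10 cm = 0.1 m
Torque = 309 * 0.1 * sin(16)
Torque = 8.517 N*m


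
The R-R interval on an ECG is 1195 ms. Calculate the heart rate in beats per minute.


HR = 60 / RR_interval(s)
RR = 1195 ms = 1.195 s
HR = 60 / 1.195 = 50.21 bpm


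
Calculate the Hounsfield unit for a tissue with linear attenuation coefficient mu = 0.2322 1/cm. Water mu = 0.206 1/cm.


HU = ((mu_tissue - mu_water) / mu_water) * 1000
HU = ((0.2322 - 0.206) / 0.206) * 1000
HU = 127.2


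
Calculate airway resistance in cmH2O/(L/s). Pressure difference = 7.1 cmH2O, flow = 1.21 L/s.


R = dP / flow
R = 7.1 / 1.21
R = 5.868 cmH2O/(L/s)


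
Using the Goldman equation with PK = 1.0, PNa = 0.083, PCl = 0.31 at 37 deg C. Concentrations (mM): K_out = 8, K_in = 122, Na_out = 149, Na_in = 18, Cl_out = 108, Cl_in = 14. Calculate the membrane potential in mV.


Vm = (RT/F)*ln((PK*Ko + PNa*Nao + PCl*Cli)/(PK*Ki + PNa*Nai + PCl*Clo))
Numer = 24.707, Denom = 156.974
Vm = -49.41 mV


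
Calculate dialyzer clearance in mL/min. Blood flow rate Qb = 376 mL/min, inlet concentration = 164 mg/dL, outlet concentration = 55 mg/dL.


K = Qb * (Cb_in - Cb_out) / Cb_in
K = 376 * (164 - 55) / 164
K = 249.9 mL/min


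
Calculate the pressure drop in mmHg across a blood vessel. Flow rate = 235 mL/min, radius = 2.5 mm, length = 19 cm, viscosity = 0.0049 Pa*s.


dP = 8*mu*L*Q / (pi*r^4)
Q = 235 mL/min = 3.91667e-06 m^3/s
dP = 237.71 Pa = 237.71 / 133.322 mmHg = 1.783 mmHg


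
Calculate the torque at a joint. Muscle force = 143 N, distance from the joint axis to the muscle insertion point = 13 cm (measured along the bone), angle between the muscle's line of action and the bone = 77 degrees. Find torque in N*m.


Torque = F * d * sin(theta)   (moment arm = d*sin(theta))
d = 13 cm = 0.13 m
Torque = 143 * 0.13 * sin(77)
Torque = 18.11 N*m


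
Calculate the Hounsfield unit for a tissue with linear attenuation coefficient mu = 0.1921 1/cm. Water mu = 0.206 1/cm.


HU = ((mu_tissue - mu_water) / mu_water) * 1000
HU = ((0.1921 - 0.206) / 0.206) * 1000
HU = -67.48


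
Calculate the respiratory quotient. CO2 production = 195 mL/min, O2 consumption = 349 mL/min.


RQ = VCO2 / VO2
RQ = 195 / 349
RQ = 0.5587


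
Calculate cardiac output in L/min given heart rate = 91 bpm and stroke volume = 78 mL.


CO = HR * SV
CO = 91 * 78 / 1000
CO = 7.098 L/min


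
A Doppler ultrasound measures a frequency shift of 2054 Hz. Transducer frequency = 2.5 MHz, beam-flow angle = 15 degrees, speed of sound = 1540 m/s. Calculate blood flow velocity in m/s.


v = fd * c / (2 * f0 * cos(theta))
v = 2054 * 1540 / (2 * 2.5000e+06 * cos(15))
v = 0.6549 m/s


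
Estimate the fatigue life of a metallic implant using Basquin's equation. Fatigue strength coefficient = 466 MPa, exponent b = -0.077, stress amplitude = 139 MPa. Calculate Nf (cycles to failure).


sigma_a = sigma_f' * (2Nf)^b
2Nf = (sigma_a/sigma_f')^(1/b)
2Nf = (139/466)^(1/-0.077)
2Nf = 6652754.7
Nf = 3.3264e+06


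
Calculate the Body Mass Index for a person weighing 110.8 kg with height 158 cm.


BMI = weight / height^2
height = 158 cm = 1.58 m
BMI = 110.8 / 1.58^2
BMI = 44.38 kg/m^2


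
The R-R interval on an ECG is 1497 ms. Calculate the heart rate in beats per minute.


HR = 60 / RR_interval(s)
RR = 1497 ms = 1.497 s
HR = 60 / 1.497 = 40.08 bpm


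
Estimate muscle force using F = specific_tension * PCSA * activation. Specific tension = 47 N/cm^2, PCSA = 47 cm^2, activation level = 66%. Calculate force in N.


F = sigma * PCSA * activation
F = 47 * 47 * 0.66
F = 1458 N


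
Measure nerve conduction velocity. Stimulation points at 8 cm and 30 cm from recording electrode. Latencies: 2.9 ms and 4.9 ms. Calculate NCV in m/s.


Distance = (30 - 8) / 100 = 0.22 m
dt = (4.9 - 2.9) / 1000 = 0.002 s
NCV = dist / dt = 110 m/s


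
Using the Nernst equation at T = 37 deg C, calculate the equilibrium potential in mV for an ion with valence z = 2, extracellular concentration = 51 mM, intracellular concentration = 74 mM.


E = (RT/(zF)) * ln(C_out/C_in)
T = 37 + 273.15 = 310.15 K
E = (8.314 * 310.15 / (2 * 96485)) * ln(51/74)
E = -4.974 mV


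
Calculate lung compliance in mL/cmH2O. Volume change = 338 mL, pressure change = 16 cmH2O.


C = dV / dP
C = 338 / 16
C = 21.12 mL/cmH2O


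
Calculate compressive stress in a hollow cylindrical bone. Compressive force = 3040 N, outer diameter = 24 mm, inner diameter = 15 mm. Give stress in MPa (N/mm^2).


A = pi*(r_o^2 - r_i^2)
r_o = 12 mm, r_i = 7.5 mm
A = 275.675 mm^2
sigma = F/A = 3040 / 275.675
sigma = 11.03 MPa


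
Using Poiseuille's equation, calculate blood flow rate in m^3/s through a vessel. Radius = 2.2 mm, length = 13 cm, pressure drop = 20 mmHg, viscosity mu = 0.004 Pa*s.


Q = pi*r^4*dP / (8*mu*L)
r = 0.0022 m, L = 0.13 m
dP = 20 mmHg = 2666.44 Pa
Q = 4.7171e-05 m^3/s


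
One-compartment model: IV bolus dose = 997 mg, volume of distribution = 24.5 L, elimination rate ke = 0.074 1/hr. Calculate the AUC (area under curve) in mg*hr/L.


C0 = Dose/Vd = 997/24.5 = 40.6939 mg/L
AUC = C0/ke = 40.6939/0.074
AUC = 549.9 mg*hr/L
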